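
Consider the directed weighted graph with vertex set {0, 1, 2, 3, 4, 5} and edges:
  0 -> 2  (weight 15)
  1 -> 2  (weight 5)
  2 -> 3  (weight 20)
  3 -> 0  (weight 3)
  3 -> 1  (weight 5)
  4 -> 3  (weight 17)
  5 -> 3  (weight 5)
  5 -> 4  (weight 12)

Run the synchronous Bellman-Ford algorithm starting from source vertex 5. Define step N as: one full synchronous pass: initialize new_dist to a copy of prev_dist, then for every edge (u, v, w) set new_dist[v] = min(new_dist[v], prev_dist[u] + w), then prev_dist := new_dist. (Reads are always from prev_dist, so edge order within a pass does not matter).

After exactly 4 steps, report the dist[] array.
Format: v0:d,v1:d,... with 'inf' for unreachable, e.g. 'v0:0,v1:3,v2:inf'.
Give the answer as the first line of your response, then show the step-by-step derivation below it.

v0:8,v1:10,v2:15,v3:5,v4:12,v5:0

step 1: dist = v0:inf,v1:inf,v2:inf,v3:5,v4:12,v5:0
step 2: dist = v0:8,v1:10,v2:inf,v3:5,v4:12,v5:0
step 3: dist = v0:8,v1:10,v2:15,v3:5,v4:12,v5:0
step 4: dist = v0:8,v1:10,v2:15,v3:5,v4:12,v5:0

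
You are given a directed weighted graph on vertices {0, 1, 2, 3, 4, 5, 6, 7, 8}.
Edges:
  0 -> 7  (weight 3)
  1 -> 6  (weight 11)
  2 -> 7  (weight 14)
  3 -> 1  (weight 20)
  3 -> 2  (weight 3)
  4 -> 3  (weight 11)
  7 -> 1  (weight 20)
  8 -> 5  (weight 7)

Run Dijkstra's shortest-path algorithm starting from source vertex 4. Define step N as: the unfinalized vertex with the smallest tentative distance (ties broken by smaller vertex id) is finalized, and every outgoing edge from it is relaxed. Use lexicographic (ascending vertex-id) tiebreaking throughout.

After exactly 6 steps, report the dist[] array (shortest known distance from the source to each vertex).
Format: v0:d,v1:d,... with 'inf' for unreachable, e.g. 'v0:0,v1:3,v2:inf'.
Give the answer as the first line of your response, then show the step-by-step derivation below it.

v0:inf,v1:31,v2:14,v3:11,v4:0,v5:inf,v6:42,v7:28,v8:inf

step 1: dist = v0:inf,v1:inf,v2:inf,v3:11,v4:0,v5:inf,v6:inf,v7:inf,v8:inf
step 2: dist = v0:inf,v1:31,v2:14,v3:11,v4:0,v5:inf,v6:inf,v7:inf,v8:inf
step 3: dist = v0:inf,v1:31,v2:14,v3:11,v4:0,v5:inf,v6:inf,v7:28,v8:inf
step 4: dist = v0:inf,v1:31,v2:14,v3:11,v4:0,v5:inf,v6:inf,v7:28,v8:inf
step 5: dist = v0:inf,v1:31,v2:14,v3:11,v4:0,v5:inf,v6:42,v7:28,v8:inf
step 6: dist = v0:inf,v1:31,v2:14,v3:11,v4:0,v5:inf,v6:42,v7:28,v8:inf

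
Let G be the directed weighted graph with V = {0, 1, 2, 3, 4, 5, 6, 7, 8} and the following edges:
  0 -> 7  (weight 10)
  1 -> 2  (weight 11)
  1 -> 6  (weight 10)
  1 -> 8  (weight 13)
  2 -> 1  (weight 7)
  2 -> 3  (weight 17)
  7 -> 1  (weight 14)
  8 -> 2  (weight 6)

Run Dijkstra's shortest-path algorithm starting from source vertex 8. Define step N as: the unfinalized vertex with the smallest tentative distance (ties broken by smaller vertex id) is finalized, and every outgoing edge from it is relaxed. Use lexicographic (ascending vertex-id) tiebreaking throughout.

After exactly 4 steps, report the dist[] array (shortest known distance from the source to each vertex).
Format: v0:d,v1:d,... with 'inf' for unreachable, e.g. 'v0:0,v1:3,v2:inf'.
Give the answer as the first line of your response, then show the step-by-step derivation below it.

v0:inf,v1:13,v2:6,v3:23,v4:inf,v5:inf,v6:23,v7:inf,v8:0

step 1: dist = v0:inf,v1:inf,v2:6,v3:inf,v4:inf,v5:inf,v6:inf,v7:inf,v8:0
step 2: dist = v0:inf,v1:13,v2:6,v3:23,v4:inf,v5:inf,v6:inf,v7:inf,v8:0
step 3: dist = v0:inf,v1:13,v2:6,v3:23,v4:inf,v5:inf,v6:23,v7:inf,v8:0
step 4: dist = v0:inf,v1:13,v2:6,v3:23,v4:inf,v5:inf,v6:23,v7:inf,v8:0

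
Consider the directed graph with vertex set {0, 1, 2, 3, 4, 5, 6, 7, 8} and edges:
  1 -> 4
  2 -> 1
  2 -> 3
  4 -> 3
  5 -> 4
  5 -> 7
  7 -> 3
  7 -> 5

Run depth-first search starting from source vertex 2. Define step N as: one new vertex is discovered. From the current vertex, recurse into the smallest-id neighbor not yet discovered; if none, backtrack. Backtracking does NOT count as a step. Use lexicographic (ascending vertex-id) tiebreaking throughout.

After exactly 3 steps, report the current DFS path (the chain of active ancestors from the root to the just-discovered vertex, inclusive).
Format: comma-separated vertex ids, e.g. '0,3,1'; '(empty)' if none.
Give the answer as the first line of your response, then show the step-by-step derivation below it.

2,1,4

step 1: discover 2; path=2; order=2
step 2: discover 1; path=2>1; order=2,1
step 3: discover 4; path=2>1>4; order=2,1,4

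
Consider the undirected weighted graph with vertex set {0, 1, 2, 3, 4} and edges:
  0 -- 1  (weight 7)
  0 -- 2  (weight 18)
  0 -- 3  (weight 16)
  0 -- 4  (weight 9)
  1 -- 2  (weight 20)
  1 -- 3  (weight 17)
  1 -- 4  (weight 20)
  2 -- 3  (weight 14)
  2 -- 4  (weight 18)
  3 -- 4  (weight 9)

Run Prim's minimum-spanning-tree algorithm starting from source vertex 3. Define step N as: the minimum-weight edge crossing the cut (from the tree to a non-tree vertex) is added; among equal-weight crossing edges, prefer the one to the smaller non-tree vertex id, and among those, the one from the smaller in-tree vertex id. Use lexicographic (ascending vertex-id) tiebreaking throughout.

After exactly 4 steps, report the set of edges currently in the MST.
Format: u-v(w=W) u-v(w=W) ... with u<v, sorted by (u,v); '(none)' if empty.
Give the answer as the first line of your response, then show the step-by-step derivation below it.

0-1(w=7) 0-4(w=9) 2-3(w=14) 3-4(w=9)

step 1: add edge 3-4 (w=9); MST = {3-4(w=9)}
step 2: add edge 0-4 (w=9); MST = {0-4(w=9) 3-4(w=9)}
step 3: add edge 0-1 (w=7); MST = {0-1(w=7) 0-4(w=9) 3-4(w=9)}
step 4: add edge 2-3 (w=14); MST = {0-1(w=7) 0-4(w=9) 2-3(w=14) 3-4(w=9)}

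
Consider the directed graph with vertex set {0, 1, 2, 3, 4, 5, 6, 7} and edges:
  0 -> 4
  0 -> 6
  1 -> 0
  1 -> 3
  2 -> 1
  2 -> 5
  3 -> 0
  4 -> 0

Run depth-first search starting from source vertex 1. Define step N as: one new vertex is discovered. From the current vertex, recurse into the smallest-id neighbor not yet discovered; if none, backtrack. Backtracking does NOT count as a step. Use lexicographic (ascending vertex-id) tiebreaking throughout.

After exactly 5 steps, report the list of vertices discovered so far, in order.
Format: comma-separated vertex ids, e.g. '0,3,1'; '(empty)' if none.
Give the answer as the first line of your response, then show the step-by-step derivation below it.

1,0,4,6,3

step 1: discover 1; path=1; order=1
step 2: discover 0; path=1>0; order=1,0
step 3: discover 4; path=1>0>4; order=1,0,4
step 4: discover 6; path=1>0>6; order=1,0,4,6
step 5: discover 3; path=1>3; order=1,0,4,6,3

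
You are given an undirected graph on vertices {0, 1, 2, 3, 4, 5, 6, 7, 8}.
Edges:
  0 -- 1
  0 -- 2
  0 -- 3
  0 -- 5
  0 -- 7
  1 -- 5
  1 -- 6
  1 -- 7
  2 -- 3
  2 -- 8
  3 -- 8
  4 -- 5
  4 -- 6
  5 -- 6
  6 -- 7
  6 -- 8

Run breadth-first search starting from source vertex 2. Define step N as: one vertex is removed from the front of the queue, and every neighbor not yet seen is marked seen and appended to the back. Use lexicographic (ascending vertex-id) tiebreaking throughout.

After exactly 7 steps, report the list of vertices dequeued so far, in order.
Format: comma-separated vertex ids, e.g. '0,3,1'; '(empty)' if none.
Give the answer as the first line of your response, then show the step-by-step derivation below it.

2,0,3,8,1,5,7

step 1: dequeue 2; queue=[0,3,8]; order=2
step 2: dequeue 0; queue=[3,8,1,5,7]; order=2,0
step 3: dequeue 3; queue=[8,1,5,7]; order=2,0,3
step 4: dequeue 8; queue=[1,5,7,6]; order=2,0,3,8
step 5: dequeue 1; queue=[5,7,6]; order=2,0,3,8,1
step 6: dequeue 5; queue=[7,6,4]; order=2,0,3,8,1,5
step 7: dequeue 7; queue=[6,4]; order=2,0,3,8,1,5,7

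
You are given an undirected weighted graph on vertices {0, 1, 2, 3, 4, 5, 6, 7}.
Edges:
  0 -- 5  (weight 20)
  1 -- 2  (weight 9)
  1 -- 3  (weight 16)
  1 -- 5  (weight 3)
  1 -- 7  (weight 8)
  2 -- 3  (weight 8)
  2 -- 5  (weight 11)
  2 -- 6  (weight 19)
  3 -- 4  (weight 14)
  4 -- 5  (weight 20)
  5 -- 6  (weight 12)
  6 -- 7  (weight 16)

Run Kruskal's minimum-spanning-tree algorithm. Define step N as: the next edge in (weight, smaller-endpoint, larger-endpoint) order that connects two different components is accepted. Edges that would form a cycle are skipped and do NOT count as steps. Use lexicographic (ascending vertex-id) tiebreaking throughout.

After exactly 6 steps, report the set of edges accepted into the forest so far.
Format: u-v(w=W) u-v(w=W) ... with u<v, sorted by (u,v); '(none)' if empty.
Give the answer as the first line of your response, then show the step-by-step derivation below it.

1-2(w=9) 1-5(w=3) 1-7(w=8) 2-3(w=8) 3-4(w=14) 5-6(w=12)

step 1: add edge 1-5 (w=3); MST = {1-5(w=3)}
step 2: add edge 1-7 (w=8); MST = {1-5(w=3) 1-7(w=8)}
step 3: add edge 2-3 (w=8); MST = {1-5(w=3) 1-7(w=8) 2-3(w=8)}
step 4: add edge 1-2 (w=9); MST = {1-2(w=9) 1-5(w=3) 1-7(w=8) 2-3(w=8)}
step 5: add edge 5-6 (w=12); MST = {1-2(w=9) 1-5(w=3) 1-7(w=8) 2-3(w=8) 5-6(w=12)}
step 6: add edge 3-4 (w=14); MST = {1-2(w=9) 1-5(w=3) 1-7(w=8) 2-3(w=8) 3-4(w=14) 5-6(w=12)}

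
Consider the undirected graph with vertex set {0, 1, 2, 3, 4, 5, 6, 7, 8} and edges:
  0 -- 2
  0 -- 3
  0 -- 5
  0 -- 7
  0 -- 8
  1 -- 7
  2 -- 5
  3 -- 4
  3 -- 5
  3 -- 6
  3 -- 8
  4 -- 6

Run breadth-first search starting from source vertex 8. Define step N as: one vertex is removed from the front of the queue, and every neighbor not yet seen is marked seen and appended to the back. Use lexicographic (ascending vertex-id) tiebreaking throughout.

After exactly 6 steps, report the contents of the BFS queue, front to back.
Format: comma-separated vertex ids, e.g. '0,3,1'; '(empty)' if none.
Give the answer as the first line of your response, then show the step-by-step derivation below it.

4,6,1

step 1: dequeue 8; queue=[0,3]; order=8
step 2: dequeue 0; queue=[3,2,5,7]; order=8,0
step 3: dequeue 3; queue=[2,5,7,4,6]; order=8,0,3
step 4: dequeue 2; queue=[5,7,4,6]; order=8,0,3,2
step 5: dequeue 5; queue=[7,4,6]; order=8,0,3,2,5
step 6: dequeue 7; queue=[4,6,1]; order=8,0,3,2,5,7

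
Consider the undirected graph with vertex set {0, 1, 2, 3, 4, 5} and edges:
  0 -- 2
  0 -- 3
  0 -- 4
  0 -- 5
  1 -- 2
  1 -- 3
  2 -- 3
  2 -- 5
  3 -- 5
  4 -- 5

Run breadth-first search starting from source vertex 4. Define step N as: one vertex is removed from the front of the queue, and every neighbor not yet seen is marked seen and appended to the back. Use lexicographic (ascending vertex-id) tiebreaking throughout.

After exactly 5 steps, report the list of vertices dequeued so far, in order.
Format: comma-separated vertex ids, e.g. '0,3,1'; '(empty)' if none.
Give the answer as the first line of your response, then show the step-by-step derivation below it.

4,0,5,2,3

step 1: dequeue 4; queue=[0,5]; order=4
step 2: dequeue 0; queue=[5,2,3]; order=4,0
step 3: dequeue 5; queue=[2,3]; order=4,0,5
step 4: dequeue 2; queue=[3,1]; order=4,0,5,2
step 5: dequeue 3; queue=[1]; order=4,0,5,2,3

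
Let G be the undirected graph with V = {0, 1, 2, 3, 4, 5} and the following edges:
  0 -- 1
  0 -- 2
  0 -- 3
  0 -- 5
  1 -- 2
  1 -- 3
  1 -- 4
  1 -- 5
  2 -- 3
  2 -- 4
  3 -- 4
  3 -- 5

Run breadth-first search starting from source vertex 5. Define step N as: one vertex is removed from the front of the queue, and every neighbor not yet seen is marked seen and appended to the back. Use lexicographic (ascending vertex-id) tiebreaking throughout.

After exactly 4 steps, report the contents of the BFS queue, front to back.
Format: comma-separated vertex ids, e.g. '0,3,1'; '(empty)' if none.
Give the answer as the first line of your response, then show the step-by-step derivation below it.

2,4

step 1: dequeue 5; queue=[0,1,3]; order=5
step 2: dequeue 0; queue=[1,3,2]; order=5,0
step 3: dequeue 1; queue=[3,2,4]; order=5,0,1
step 4: dequeue 3; queue=[2,4]; order=5,0,1,3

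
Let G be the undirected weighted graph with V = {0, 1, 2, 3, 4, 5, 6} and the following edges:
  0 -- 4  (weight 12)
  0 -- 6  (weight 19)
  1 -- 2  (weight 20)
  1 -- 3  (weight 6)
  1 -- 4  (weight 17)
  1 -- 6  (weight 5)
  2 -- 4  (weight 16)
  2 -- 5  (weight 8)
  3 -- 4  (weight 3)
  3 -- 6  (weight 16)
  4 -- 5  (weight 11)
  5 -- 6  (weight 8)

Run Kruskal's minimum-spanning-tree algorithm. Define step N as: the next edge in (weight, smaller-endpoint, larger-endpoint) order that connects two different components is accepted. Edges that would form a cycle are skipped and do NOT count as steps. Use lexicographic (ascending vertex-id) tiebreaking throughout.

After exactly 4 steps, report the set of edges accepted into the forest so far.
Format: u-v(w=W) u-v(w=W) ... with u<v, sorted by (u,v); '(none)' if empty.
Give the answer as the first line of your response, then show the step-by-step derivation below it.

1-3(w=6) 1-6(w=5) 2-5(w=8) 3-4(w=3)

step 1: add edge 3-4 (w=3); MST = {3-4(w=3)}
step 2: add edge 1-6 (w=5); MST = {1-6(w=5) 3-4(w=3)}
step 3: add edge 1-3 (w=6); MST = {1-3(w=6) 1-6(w=5) 3-4(w=3)}
step 4: add edge 2-5 (w=8); MST = {1-3(w=6) 1-6(w=5) 2-5(w=8) 3-4(w=3)}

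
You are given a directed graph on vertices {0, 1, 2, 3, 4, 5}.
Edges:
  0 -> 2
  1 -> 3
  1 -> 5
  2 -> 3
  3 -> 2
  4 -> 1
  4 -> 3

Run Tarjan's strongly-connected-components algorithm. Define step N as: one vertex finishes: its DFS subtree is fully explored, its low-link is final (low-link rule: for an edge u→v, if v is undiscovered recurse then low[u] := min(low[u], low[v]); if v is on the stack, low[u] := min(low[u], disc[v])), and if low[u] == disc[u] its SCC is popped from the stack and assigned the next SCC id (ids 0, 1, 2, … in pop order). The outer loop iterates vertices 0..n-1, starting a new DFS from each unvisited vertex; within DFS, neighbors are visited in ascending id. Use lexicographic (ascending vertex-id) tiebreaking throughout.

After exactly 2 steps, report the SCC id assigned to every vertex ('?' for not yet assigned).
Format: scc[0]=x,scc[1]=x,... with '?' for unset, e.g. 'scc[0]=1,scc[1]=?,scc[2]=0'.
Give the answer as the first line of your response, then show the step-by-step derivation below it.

scc[0]=?,scc[1]=?,scc[2]=0,scc[3]=0,scc[4]=?,scc[5]=?

step 1: low=(low[0]=0,low[1]=?,low[2]=1,low[3]=1,low[4]=?,low[5]=?); scc=(scc[0]=?,scc[1]=?,scc[2]=?,scc[3]=?,scc[4]=?,scc[5]=?)
step 2: low=(low[0]=0,low[1]=?,low[2]=1,low[3]=1,low[4]=?,low[5]=?); scc=(scc[0]=?,scc[1]=?,scc[2]=0,scc[3]=0,scc[4]=?,scc[5]=?)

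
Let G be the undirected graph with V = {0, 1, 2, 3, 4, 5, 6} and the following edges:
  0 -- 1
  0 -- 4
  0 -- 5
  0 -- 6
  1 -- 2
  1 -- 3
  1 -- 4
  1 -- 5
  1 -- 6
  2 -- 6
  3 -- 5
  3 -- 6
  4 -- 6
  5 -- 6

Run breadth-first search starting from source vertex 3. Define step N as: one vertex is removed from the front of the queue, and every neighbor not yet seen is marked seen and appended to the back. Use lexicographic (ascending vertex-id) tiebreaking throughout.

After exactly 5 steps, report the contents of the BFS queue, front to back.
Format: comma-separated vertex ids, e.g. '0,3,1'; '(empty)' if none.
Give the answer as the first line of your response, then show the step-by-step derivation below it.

2,4

step 1: dequeue 3; queue=[1,5,6]; order=3
step 2: dequeue 1; queue=[5,6,0,2,4]; order=3,1
step 3: dequeue 5; queue=[6,0,2,4]; order=3,1,5
step 4: dequeue 6; queue=[0,2,4]; order=3,1,5,6
step 5: dequeue 0; queue=[2,4]; order=3,1,5,6,0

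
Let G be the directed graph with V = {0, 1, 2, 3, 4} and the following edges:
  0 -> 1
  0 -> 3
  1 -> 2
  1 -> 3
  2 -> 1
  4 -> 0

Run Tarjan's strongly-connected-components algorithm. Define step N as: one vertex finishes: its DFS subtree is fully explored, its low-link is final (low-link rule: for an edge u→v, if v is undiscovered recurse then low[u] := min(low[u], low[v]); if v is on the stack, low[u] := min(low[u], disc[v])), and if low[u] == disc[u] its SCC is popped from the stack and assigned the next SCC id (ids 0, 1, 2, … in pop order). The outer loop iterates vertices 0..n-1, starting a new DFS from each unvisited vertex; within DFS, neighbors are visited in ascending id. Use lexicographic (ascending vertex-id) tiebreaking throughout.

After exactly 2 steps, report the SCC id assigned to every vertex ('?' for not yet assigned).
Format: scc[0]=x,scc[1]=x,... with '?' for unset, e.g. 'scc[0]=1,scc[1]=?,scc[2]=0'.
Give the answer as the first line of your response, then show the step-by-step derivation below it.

scc[0]=?,scc[1]=?,scc[2]=?,scc[3]=0,scc[4]=?

step 1: low=(low[0]=0,low[1]=1,low[2]=1,low[3]=?,low[4]=?); scc=(scc[0]=?,scc[1]=?,scc[2]=?,scc[3]=?,scc[4]=?)
step 2: low=(low[0]=0,low[1]=1,low[2]=1,low[3]=3,low[4]=?); scc=(scc[0]=?,scc[1]=?,scc[2]=?,scc[3]=0,scc[4]=?)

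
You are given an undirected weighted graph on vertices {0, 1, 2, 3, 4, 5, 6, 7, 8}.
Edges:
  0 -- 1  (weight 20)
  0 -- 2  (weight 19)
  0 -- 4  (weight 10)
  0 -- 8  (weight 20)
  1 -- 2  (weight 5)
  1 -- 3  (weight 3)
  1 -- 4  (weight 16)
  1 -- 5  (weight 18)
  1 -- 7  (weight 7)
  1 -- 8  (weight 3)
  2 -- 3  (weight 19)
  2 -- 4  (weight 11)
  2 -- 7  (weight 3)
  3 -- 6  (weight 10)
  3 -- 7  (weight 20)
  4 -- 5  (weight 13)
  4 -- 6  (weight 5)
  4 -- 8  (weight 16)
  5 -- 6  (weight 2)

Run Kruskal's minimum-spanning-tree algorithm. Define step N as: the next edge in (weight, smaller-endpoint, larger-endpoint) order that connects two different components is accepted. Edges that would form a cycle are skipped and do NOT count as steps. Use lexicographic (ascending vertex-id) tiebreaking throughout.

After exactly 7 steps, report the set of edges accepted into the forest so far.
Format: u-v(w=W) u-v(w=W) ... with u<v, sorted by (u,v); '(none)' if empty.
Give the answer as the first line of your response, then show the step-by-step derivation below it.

0-4(w=10) 1-2(w=5) 1-3(w=3) 1-8(w=3) 2-7(w=3) 4-6(w=5) 5-6(w=2)

step 1: add edge 5-6 (w=2); MST = {5-6(w=2)}
step 2: add edge 1-3 (w=3); MST = {1-3(w=3) 5-6(w=2)}
step 3: add edge 1-8 (w=3); MST = {1-3(w=3) 1-8(w=3) 5-6(w=2)}
step 4: add edge 2-7 (w=3); MST = {1-3(w=3) 1-8(w=3) 2-7(w=3) 5-6(w=2)}
step 5: add edge 1-2 (w=5); MST = {1-2(w=5) 1-3(w=3) 1-8(w=3) 2-7(w=3) 5-6(w=2)}
step 6: add edge 4-6 (w=5); MST = {1-2(w=5) 1-3(w=3) 1-8(w=3) 2-7(w=3) 4-6(w=5) 5-6(w=2)}
step 7: add edge 0-4 (w=10); MST = {0-4(w=10) 1-2(w=5) 1-3(w=3) 1-8(w=3) 2-7(w=3) 4-6(w=5) 5-6(w=2)}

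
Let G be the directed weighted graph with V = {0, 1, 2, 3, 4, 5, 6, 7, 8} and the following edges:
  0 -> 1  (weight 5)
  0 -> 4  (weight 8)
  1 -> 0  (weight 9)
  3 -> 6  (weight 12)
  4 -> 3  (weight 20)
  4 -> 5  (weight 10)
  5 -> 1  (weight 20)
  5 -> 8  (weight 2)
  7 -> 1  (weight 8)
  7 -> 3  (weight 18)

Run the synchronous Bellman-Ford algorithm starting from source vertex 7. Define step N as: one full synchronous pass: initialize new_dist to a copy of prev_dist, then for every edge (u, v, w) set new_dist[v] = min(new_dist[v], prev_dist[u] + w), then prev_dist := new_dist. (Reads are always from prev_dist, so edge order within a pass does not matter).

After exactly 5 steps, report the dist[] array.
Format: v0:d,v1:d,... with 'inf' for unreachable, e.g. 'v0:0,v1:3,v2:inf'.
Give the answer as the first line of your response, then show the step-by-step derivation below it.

v0:17,v1:8,v2:inf,v3:18,v4:25,v5:35,v6:30,v7:0,v8:37

step 1: dist = v0:inf,v1:8,v2:inf,v3:18,v4:inf,v5:inf,v6:inf,v7:0,v8:inf
step 2: dist = v0:17,v1:8,v2:inf,v3:18,v4:inf,v5:inf,v6:30,v7:0,v8:inf
step 3: dist = v0:17,v1:8,v2:inf,v3:18,v4:25,v5:inf,v6:30,v7:0,v8:inf
step 4: dist = v0:17,v1:8,v2:inf,v3:18,v4:25,v5:35,v6:30,v7:0,v8:inf
step 5: dist = v0:17,v1:8,v2:inf,v3:18,v4:25,v5:35,v6:30,v7:0,v8:37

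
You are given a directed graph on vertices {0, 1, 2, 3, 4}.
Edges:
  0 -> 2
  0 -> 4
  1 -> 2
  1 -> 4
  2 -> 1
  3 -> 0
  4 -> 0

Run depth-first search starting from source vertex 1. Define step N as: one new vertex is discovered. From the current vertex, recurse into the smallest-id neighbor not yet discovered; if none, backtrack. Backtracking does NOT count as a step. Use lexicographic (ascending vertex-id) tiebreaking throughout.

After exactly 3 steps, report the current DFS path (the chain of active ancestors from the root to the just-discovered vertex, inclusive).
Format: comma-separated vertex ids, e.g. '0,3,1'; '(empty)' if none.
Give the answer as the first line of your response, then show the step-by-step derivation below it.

1,4

step 1: discover 1; path=1; order=1
step 2: discover 2; path=1>2; order=1,2
step 3: discover 4; path=1>4; order=1,2,4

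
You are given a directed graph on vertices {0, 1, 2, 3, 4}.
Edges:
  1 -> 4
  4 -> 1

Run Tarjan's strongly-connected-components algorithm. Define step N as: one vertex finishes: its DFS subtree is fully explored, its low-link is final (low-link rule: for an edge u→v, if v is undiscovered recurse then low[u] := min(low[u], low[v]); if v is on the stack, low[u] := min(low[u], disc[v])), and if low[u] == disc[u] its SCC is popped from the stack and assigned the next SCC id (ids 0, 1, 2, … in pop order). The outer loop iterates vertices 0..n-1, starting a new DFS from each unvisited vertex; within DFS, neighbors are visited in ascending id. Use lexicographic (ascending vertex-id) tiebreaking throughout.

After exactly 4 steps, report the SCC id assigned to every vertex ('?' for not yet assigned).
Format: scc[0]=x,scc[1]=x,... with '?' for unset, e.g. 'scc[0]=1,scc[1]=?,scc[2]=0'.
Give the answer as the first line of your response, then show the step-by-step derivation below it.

scc[0]=0,scc[1]=1,scc[2]=2,scc[3]=?,scc[4]=1

step 1: low=(low[0]=0,low[1]=?,low[2]=?,low[3]=?,low[4]=?); scc=(scc[0]=0,scc[1]=?,scc[2]=?,scc[3]=?,scc[4]=?)
step 2: low=(low[0]=0,low[1]=1,low[2]=?,low[3]=?,low[4]=1); scc=(scc[0]=0,scc[1]=?,scc[2]=?,scc[3]=?,scc[4]=?)
step 3: low=(low[0]=0,low[1]=1,low[2]=?,low[3]=?,low[4]=1); scc=(scc[0]=0,scc[1]=1,scc[2]=?,scc[3]=?,scc[4]=1)
step 4: low=(low[0]=0,low[1]=1,low[2]=3,low[3]=?,low[4]=1); scc=(scc[0]=0,scc[1]=1,scc[2]=2,scc[3]=?,scc[4]=1)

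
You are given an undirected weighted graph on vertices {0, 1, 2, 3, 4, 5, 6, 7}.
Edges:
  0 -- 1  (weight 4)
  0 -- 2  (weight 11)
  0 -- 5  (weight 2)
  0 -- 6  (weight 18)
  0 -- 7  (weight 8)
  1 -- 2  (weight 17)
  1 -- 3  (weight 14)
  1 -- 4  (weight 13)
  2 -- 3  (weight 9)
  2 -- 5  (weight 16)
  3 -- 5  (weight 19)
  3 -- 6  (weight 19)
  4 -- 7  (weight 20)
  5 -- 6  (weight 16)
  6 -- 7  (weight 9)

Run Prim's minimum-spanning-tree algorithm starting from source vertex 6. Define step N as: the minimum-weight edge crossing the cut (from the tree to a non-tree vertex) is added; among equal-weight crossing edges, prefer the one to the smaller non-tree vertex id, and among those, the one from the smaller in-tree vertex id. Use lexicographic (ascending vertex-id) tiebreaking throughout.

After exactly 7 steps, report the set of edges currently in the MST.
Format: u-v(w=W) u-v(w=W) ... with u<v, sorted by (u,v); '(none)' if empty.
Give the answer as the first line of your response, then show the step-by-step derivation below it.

0-1(w=4) 0-2(w=11) 0-5(w=2) 0-7(w=8) 1-4(w=13) 2-3(w=9) 6-7(w=9)

step 1: add edge 6-7 (w=9); MST = {6-7(w=9)}
step 2: add edge 0-7 (w=8); MST = {0-7(w=8) 6-7(w=9)}
step 3: add edge 0-5 (w=2); MST = {0-5(w=2) 0-7(w=8) 6-7(w=9)}
step 4: add edge 0-1 (w=4); MST = {0-1(w=4) 0-5(w=2) 0-7(w=8) 6-7(w=9)}
step 5: add edge 0-2 (w=11); MST = {0-1(w=4) 0-2(w=11) 0-5(w=2) 0-7(w=8) 6-7(w=9)}
step 6: add edge 2-3 (w=9); MST = {0-1(w=4) 0-2(w=11) 0-5(w=2) 0-7(w=8) 2-3(w=9) 6-7(w=9)}
step 7: add edge 1-4 (w=13); MST = {0-1(w=4) 0-2(w=11) 0-5(w=2) 0-7(w=8) 1-4(w=13) 2-3(w=9) 6-7(w=9)}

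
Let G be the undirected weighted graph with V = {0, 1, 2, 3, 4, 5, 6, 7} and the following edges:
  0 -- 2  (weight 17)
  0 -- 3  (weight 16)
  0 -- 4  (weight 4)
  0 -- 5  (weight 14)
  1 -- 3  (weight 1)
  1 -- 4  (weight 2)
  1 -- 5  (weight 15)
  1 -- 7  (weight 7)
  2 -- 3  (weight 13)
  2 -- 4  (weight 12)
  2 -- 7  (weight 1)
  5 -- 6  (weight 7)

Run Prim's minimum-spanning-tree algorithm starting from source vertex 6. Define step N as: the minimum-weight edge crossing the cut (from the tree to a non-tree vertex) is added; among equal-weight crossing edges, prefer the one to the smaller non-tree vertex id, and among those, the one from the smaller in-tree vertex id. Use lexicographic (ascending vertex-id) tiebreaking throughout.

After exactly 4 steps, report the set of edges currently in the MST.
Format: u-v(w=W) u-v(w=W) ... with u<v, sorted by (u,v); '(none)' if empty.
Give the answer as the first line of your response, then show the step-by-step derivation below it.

0-4(w=4) 0-5(w=14) 1-4(w=2) 5-6(w=7)

step 1: add edge 5-6 (w=7); MST = {5-6(w=7)}
step 2: add edge 0-5 (w=14); MST = {0-5(w=14) 5-6(w=7)}
step 3: add edge 0-4 (w=4); MST = {0-4(w=4) 0-5(w=14) 5-6(w=7)}
step 4: add edge 1-4 (w=2); MST = {0-4(w=4) 0-5(w=14) 1-4(w=2) 5-6(w=7)}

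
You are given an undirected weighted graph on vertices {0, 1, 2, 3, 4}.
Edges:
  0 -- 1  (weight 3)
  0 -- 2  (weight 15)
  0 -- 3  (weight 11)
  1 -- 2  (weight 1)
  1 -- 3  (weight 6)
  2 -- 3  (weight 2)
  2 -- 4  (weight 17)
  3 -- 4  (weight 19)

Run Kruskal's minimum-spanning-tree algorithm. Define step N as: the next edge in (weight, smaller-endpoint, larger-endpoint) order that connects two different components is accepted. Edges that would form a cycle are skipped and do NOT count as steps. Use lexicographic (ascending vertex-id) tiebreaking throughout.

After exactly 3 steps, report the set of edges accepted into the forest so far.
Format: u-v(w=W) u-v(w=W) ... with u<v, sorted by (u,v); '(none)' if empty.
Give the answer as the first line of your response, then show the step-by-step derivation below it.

0-1(w=3) 1-2(w=1) 2-3(w=2)

step 1: add edge 1-2 (w=1); MST = {1-2(w=1)}
step 2: add edge 2-3 (w=2); MST = {1-2(w=1) 2-3(w=2)}
step 3: add edge 0-1 (w=3); MST = {0-1(w=3) 1-2(w=1) 2-3(w=2)}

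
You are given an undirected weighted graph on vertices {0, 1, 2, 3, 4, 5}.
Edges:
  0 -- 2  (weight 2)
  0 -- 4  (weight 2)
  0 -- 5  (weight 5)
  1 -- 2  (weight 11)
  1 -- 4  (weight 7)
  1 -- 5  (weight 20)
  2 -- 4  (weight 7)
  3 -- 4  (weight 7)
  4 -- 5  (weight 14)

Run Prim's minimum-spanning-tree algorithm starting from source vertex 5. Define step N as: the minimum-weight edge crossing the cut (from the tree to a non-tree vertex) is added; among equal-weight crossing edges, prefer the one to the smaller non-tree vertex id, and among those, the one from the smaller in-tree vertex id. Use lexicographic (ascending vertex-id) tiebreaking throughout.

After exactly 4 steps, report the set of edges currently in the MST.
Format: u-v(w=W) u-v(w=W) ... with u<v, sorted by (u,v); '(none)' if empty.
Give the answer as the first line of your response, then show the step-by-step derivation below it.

0-2(w=2) 0-4(w=2) 0-5(w=5) 1-4(w=7)

step 1: add edge 0-5 (w=5); MST = {0-5(w=5)}
step 2: add edge 0-2 (w=2); MST = {0-2(w=2) 0-5(w=5)}
step 3: add edge 0-4 (w=2); MST = {0-2(w=2) 0-4(w=2) 0-5(w=5)}
step 4: add edge 1-4 (w=7); MST = {0-2(w=2) 0-4(w=2) 0-5(w=5) 1-4(w=7)}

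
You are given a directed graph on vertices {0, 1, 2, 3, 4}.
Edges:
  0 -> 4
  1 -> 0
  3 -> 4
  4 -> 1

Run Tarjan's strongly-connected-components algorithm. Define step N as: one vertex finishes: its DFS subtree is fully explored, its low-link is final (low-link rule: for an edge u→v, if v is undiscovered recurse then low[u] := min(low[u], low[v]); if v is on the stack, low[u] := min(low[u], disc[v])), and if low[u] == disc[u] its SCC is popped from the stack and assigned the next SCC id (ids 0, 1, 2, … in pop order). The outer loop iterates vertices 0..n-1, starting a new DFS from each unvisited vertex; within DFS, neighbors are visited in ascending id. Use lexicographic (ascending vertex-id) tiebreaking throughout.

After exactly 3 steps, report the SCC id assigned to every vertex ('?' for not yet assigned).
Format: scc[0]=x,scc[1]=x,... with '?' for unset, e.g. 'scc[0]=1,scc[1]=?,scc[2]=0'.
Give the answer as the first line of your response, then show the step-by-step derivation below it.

scc[0]=0,scc[1]=0,scc[2]=?,scc[3]=?,scc[4]=0

step 1: low=(low[0]=0,low[1]=0,low[2]=?,low[3]=?,low[4]=1); scc=(scc[0]=?,scc[1]=?,scc[2]=?,scc[3]=?,scc[4]=?)
step 2: low=(low[0]=0,low[1]=0,low[2]=?,low[3]=?,low[4]=0); scc=(scc[0]=?,scc[1]=?,scc[2]=?,scc[3]=?,scc[4]=?)
step 3: low=(low[0]=0,low[1]=0,low[2]=?,low[3]=?,low[4]=0); scc=(scc[0]=0,scc[1]=0,scc[2]=?,scc[3]=?,scc[4]=0)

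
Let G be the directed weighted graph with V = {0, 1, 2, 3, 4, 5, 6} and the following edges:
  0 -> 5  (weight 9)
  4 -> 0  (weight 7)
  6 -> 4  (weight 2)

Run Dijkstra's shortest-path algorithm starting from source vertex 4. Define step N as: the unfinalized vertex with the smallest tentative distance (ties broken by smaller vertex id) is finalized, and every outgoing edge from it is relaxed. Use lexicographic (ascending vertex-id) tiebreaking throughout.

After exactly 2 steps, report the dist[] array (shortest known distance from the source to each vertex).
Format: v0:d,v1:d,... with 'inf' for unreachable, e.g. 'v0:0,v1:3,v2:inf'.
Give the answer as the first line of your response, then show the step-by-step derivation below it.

v0:7,v1:inf,v2:inf,v3:inf,v4:0,v5:16,v6:inf

step 1: dist = v0:7,v1:inf,v2:inf,v3:inf,v4:0,v5:inf,v6:inf
step 2: dist = v0:7,v1:inf,v2:inf,v3:inf,v4:0,v5:16,v6:inf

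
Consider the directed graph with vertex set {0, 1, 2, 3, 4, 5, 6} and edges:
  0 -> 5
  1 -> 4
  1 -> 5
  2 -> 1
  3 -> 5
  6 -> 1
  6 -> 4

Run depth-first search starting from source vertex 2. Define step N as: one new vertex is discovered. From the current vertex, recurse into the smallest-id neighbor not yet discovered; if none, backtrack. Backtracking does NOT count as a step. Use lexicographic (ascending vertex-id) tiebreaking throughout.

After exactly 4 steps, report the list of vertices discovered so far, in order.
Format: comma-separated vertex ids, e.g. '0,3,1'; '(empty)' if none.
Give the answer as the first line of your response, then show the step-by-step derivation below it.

2,1,4,5

step 1: discover 2; path=2; order=2
step 2: discover 1; path=2>1; order=2,1
step 3: discover 4; path=2>1>4; order=2,1,4
step 4: discover 5; path=2>1>5; order=2,1,4,5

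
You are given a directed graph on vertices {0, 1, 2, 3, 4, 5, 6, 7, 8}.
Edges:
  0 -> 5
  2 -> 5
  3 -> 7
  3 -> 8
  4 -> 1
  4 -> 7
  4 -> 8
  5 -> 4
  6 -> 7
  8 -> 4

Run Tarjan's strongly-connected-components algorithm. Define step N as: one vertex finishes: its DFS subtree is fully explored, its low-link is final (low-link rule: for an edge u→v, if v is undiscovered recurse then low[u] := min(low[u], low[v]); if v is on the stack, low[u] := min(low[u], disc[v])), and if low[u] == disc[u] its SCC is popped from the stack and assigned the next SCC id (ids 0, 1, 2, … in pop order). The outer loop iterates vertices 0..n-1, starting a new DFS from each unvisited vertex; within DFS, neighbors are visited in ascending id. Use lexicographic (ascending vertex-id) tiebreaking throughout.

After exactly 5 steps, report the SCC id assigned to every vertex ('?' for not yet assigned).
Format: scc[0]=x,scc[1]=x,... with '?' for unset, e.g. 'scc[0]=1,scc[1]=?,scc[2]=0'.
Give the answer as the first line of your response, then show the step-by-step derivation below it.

scc[0]=?,scc[1]=0,scc[2]=?,scc[3]=?,scc[4]=2,scc[5]=3,scc[6]=?,scc[7]=1,scc[8]=2

step 1: low=(low[0]=0,low[1]=3,low[2]=?,low[3]=?,low[4]=2,low[5]=1,low[6]=?,low[7]=?,low[8]=?); scc=(scc[0]=?,scc[1]=0,scc[2]=?,scc[3]=?,scc[4]=?,scc[5]=?,scc[6]=?,scc[7]=?,scc[8]=?)
step 2: low=(low[0]=0,low[1]=3,low[2]=?,low[3]=?,low[4]=2,low[5]=1,low[6]=?,low[7]=4,low[8]=?); scc=(scc[0]=?,scc[1]=0,scc[2]=?,scc[3]=?,scc[4]=?,scc[5]=?,scc[6]=?,scc[7]=1,scc[8]=?)
step 3: low=(low[0]=0,low[1]=3,low[2]=?,low[3]=?,low[4]=2,low[5]=1,low[6]=?,low[7]=4,low[8]=2); scc=(scc[0]=?,scc[1]=0,scc[2]=?,scc[3]=?,scc[4]=?,scc[5]=?,scc[6]=?,scc[7]=1,scc[8]=?)
step 4: low=(low[0]=0,low[1]=3,low[2]=?,low[3]=?,low[4]=2,low[5]=1,low[6]=?,low[7]=4,low[8]=2); scc=(scc[0]=?,scc[1]=0,scc[2]=?,scc[3]=?,scc[4]=2,scc[5]=?,scc[6]=?,scc[7]=1,scc[8]=2)
step 5: low=(low[0]=0,low[1]=3,low[2]=?,low[3]=?,low[4]=2,low[5]=1,low[6]=?,low[7]=4,low[8]=2); scc=(scc[0]=?,scc[1]=0,scc[2]=?,scc[3]=?,scc[4]=2,scc[5]=3,scc[6]=?,scc[7]=1,scc[8]=2)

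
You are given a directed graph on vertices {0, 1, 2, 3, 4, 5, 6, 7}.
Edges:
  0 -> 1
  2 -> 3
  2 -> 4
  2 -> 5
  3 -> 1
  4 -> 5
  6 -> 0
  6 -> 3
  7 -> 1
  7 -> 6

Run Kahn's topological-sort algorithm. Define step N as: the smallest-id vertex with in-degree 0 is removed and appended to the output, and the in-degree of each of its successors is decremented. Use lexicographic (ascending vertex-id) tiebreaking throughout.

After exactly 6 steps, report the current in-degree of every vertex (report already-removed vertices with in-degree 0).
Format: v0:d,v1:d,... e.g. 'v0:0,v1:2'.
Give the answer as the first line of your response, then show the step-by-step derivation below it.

v0:0,v1:1,v2:0,v3:0,v4:0,v5:0,v6:0,v7:0

step 1: output 2; order=[2]; indeg=(1,3,0,1,0,1,1,0)
step 2: output 4; order=[2,4]; indeg=(1,3,0,1,0,0,1,0)
step 3: output 5; order=[2,4,5]; indeg=(1,3,0,1,0,0,1,0)
step 4: output 7; order=[2,4,5,7]; indeg=(1,2,0,1,0,0,0,0)
step 5: output 6; order=[2,4,5,7,6]; indeg=(0,2,0,0,0,0,0,0)
step 6: output 0; order=[2,4,5,7,6,0]; indeg=(0,1,0,0,0,0,0,0)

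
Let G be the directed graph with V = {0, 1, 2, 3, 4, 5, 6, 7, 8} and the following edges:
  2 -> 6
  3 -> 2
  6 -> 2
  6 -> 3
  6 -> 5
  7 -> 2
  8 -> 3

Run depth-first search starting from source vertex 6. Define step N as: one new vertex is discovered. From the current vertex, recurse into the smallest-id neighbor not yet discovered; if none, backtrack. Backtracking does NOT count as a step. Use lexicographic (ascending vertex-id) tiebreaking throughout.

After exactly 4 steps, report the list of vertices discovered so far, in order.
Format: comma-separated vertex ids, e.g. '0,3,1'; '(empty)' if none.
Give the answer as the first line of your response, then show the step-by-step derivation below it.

6,2,3,5

step 1: discover 6; path=6; order=6
step 2: discover 2; path=6>2; order=6,2
step 3: discover 3; path=6>3; order=6,2,3
step 4: discover 5; path=6>5; order=6,2,3,5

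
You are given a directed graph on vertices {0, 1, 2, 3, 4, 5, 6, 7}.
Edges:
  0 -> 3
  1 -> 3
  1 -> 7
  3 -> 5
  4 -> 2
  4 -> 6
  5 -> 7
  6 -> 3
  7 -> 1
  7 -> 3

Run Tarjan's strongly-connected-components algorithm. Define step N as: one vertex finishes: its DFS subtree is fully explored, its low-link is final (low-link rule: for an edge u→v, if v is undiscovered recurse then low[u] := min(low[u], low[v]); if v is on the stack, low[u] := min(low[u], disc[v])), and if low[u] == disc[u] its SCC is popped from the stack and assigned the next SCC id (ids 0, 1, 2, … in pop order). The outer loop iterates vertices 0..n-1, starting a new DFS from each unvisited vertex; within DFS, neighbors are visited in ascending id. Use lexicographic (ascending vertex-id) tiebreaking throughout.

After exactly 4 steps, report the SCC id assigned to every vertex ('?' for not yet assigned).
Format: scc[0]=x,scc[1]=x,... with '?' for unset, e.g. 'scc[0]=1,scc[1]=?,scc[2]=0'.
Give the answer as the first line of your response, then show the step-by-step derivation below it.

scc[0]=?,scc[1]=0,scc[2]=?,scc[3]=0,scc[4]=?,scc[5]=0,scc[6]=?,scc[7]=0

step 1: low=(low[0]=0,low[1]=1,low[2]=?,low[3]=1,low[4]=?,low[5]=2,low[6]=?,low[7]=3); scc=(scc[0]=?,scc[1]=?,scc[2]=?,scc[3]=?,scc[4]=?,scc[5]=?,scc[6]=?,scc[7]=?)
step 2: low=(low[0]=0,low[1]=1,low[2]=?,low[3]=1,low[4]=?,low[5]=2,low[6]=?,low[7]=1); scc=(scc[0]=?,scc[1]=?,scc[2]=?,scc[3]=?,scc[4]=?,scc[5]=?,scc[6]=?,scc[7]=?)
step 3: low=(low[0]=0,low[1]=1,low[2]=?,low[3]=1,low[4]=?,low[5]=1,low[6]=?,low[7]=1); scc=(scc[0]=?,scc[1]=?,scc[2]=?,scc[3]=?,scc[4]=?,scc[5]=?,scc[6]=?,scc[7]=?)
step 4: low=(low[0]=0,low[1]=1,low[2]=?,low[3]=1,low[4]=?,low[5]=1,low[6]=?,low[7]=1); scc=(scc[0]=?,scc[1]=0,scc[2]=?,scc[3]=0,scc[4]=?,scc[5]=0,scc[6]=?,scc[7]=0)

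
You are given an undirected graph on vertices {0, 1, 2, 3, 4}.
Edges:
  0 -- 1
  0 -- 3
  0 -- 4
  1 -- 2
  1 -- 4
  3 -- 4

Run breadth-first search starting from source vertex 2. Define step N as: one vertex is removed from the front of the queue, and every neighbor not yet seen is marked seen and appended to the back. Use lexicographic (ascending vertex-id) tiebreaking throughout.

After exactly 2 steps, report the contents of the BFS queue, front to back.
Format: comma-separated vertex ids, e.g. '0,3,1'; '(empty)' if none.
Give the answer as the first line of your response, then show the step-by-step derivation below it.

0,4

step 1: dequeue 2; queue=[1]; order=2
step 2: dequeue 1; queue=[0,4]; order=2,1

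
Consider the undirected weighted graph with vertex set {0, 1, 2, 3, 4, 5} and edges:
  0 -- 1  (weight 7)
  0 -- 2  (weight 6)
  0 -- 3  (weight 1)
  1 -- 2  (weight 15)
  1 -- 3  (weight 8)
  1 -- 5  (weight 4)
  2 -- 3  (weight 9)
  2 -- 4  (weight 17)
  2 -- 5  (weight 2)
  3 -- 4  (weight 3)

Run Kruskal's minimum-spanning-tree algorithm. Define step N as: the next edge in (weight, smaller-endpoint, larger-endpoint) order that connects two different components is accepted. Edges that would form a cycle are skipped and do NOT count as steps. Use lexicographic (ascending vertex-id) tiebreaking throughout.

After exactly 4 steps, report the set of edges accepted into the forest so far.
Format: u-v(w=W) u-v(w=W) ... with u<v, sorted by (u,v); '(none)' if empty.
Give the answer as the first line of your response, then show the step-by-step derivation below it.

0-3(w=1) 1-5(w=4) 2-5(w=2) 3-4(w=3)

step 1: add edge 0-3 (w=1); MST = {0-3(w=1)}
step 2: add edge 2-5 (w=2); MST = {0-3(w=1) 2-5(w=2)}
step 3: add edge 3-4 (w=3); MST = {0-3(w=1) 2-5(w=2) 3-4(w=3)}
step 4: add edge 1-5 (w=4); MST = {0-3(w=1) 1-5(w=4) 2-5(w=2) 3-4(w=3)}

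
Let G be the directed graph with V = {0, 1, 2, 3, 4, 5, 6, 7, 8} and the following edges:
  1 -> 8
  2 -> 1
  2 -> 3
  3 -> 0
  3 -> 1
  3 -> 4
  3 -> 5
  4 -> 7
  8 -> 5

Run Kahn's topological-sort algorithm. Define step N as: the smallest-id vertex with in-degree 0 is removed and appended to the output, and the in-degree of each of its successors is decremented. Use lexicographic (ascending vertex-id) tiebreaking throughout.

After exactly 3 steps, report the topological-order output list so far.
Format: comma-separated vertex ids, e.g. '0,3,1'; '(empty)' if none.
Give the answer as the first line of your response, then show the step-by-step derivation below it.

2,3,0

step 1: output 2; order=[2]; indeg=(1,1,0,0,1,2,0,1,1)
step 2: output 3; order=[2,3]; indeg=(0,0,0,0,0,1,0,1,1)
step 3: output 0; order=[2,3,0]; indeg=(0,0,0,0,0,1,0,1,1)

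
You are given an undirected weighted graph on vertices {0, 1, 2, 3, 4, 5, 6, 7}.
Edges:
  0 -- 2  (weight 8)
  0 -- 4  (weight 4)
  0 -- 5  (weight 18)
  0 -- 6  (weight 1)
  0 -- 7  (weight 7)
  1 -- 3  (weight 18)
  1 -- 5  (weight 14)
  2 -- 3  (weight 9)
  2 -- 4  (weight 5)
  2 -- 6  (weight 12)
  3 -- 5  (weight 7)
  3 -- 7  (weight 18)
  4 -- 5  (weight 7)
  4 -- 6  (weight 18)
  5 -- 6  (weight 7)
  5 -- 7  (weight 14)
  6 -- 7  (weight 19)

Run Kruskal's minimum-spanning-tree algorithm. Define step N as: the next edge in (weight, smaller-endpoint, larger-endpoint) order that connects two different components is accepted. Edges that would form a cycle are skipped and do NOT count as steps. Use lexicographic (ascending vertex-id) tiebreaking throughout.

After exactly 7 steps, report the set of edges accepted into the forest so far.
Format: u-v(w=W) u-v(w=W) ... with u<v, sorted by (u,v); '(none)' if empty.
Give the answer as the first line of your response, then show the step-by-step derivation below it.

0-4(w=4) 0-6(w=1) 0-7(w=7) 1-5(w=14) 2-4(w=5) 3-5(w=7) 4-5(w=7)

step 1: add edge 0-6 (w=1); MST = {0-6(w=1)}
step 2: add edge 0-4 (w=4); MST = {0-4(w=4) 0-6(w=1)}
step 3: add edge 2-4 (w=5); MST = {0-4(w=4) 0-6(w=1) 2-4(w=5)}
step 4: add edge 0-7 (w=7); MST = {0-4(w=4) 0-6(w=1) 0-7(w=7) 2-4(w=5)}
step 5: add edge 3-5 (w=7); MST = {0-4(w=4) 0-6(w=1) 0-7(w=7) 2-4(w=5) 3-5(w=7)}
step 6: add edge 4-5 (w=7); MST = {0-4(w=4) 0-6(w=1) 0-7(w=7) 2-4(w=5) 3-5(w=7) 4-5(w=7)}
step 7: add edge 1-5 (w=14); MST = {0-4(w=4) 0-6(w=1) 0-7(w=7) 1-5(w=14) 2-4(w=5) 3-5(w=7) 4-5(w=7)}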